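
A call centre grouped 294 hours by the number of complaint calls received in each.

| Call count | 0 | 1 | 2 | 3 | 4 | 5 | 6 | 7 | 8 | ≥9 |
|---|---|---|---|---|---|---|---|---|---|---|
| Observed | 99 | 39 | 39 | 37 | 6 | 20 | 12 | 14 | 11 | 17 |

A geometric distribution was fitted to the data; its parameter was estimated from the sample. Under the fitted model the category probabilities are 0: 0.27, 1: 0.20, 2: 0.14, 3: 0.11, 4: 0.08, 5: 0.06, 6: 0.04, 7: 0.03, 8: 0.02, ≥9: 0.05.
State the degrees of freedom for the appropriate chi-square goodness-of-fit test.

There are k = 10 categories and 1 parameter estimated from the data, so df = 10 − 1 − 1 = 8.

8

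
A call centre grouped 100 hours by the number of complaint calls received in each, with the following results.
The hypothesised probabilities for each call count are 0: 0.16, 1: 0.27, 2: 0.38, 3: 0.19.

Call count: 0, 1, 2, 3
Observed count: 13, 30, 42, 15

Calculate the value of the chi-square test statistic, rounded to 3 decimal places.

2.159

Expected counts E_i = n·p_i: 100×0.16 = 16, 100×0.27 = 27, 100×0.38 = 38, 100×0.19 = 19.
0: (13 − 16)²/16 = 9/16 = 0.5625
1: (30 − 27)²/27 = 9/27 = 0.3333
2: (42 − 38)²/38 = 16/38 = 0.4211
3: (15 − 19)²/19 = 16/19 = 0.8421
Sum = 2.159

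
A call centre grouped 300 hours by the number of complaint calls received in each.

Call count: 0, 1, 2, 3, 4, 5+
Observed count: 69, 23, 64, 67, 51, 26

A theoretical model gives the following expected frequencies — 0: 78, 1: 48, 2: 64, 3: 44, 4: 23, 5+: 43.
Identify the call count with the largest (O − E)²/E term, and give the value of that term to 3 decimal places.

χ² = (69−78)²/78 + (23−48)²/48 + (64−64)²/64 + (67−44)²/44 + (51−23)²/23 + (26−43)²/43
   = 1.0385 + 13.0208 + 0.0000 + 12.0227 + 34.0870 + 6.7209
The largest term is for 4: 34.087.

4, 34.087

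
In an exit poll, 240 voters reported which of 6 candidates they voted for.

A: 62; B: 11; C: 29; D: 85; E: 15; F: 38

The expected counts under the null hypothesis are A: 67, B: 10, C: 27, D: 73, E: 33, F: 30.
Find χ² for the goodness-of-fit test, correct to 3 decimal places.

cat         O        E   (O−E)²/E
A          62       67     0.3731
B          11       10     0.1000
C          29       27     0.1481
D          85       73     1.9726
E          15       33     9.8182
F          38       30     2.1333
Sum = 14.545

14.545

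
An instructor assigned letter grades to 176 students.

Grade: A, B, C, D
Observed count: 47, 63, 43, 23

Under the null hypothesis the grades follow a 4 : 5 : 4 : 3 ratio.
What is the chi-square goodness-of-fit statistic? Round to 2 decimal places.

Ratio total = 16. Expected counts: 176×4/16 = 44, 176×5/16 = 55, 176×4/16 = 44, 176×3/16 = 33.
A: (47 − 44)²/44 = 9/44 = 0.205
B: (63 − 55)²/55 = 64/55 = 1.164
C: (43 − 44)²/44 = 1/44 = 0.023
D: (23 − 33)²/33 = 100/33 = 3.030
Sum = 4.42

4.42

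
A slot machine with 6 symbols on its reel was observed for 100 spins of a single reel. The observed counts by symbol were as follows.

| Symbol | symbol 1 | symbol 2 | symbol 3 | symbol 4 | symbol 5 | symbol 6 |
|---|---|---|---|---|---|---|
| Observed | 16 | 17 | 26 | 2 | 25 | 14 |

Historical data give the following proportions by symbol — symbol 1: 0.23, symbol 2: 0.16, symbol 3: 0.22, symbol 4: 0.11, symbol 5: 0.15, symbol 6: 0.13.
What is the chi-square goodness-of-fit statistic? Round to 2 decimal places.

Expected counts E_i = n·p_i: 100×0.23 = 23, 100×0.16 = 16, 100×0.22 = 22, 100×0.11 = 11, 100×0.15 = 15, 100×0.13 = 13.
symbol 1: (16 − 23)²/23 = 49/23 = 2.130
symbol 2: (17 − 16)²/16 = 1/16 = 0.063
symbol 3: (26 − 22)²/22 = 16/22 = 0.727
symbol 4: (2 − 11)²/11 = 81/11 = 7.364
symbol 5: (25 − 15)²/15 = 100/15 = 6.667
symbol 6: (14 − 13)²/13 = 1/13 = 0.077
Sum = 17.03

17.03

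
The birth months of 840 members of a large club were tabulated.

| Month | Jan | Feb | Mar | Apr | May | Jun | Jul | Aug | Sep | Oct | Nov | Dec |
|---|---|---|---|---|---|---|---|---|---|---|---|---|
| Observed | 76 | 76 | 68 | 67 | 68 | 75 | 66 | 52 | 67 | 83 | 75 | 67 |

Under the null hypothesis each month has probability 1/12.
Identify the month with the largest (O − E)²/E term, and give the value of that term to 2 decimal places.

Aug, 4.63

Expected count for each of the 12 categories: 840/12 = 70.
χ² = (76−70)²/70 + (76−70)²/70 + (68−70)²/70 + (67−70)²/70 + (68−70)²/70 + (75−70)²/70 + (66−70)²/70 + (52−70)²/70 + (67−70)²/70 + (83−70)²/70 + (75−70)²/70 + (67−70)²/70
   = 0.514 + 0.514 + 0.057 + 0.129 + 0.057 + 0.357 + 0.229 + 4.629 + 0.129 + 2.414 + 0.357 + 0.129
The largest term is for Aug: 4.63.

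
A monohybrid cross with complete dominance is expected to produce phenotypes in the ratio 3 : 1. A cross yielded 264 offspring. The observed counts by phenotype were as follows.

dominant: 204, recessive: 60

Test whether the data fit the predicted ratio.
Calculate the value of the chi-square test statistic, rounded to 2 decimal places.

0.73

Ratio total = 4. Expected counts: 264×3/4 = 198, 264×1/4 = 66.
cat            O        E   (O−E)²/E
dominant     204      198      0.182
recessive     60       66      0.545
Sum = 0.73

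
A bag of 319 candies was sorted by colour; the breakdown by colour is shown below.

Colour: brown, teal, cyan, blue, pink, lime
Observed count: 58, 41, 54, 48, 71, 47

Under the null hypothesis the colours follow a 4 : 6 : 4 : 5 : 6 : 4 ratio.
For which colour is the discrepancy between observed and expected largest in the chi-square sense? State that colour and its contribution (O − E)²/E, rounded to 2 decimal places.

teal, 9.47

Ratio total = 29. Expected counts: 319×4/29 = 44, 319×6/29 = 66, 319×4/29 = 44, 319×5/29 = 55, 319×6/29 = 66, 319×4/29 = 44.
χ² = (58−44)²/44 + (41−66)²/66 + (54−44)²/44 + (48−55)²/55 + (71−66)²/66 + (47−44)²/44
   = 4.455 + 9.470 + 2.273 + 0.891 + 0.379 + 0.205
The largest term is for teal: 9.47.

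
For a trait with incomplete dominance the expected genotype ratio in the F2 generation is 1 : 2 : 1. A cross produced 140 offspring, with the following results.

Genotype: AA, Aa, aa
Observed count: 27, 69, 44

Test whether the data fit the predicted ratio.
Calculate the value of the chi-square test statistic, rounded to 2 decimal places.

4.16

Ratio total = 4. Expected counts: 140×1/4 = 35, 140×2/4 = 70, 140×1/4 = 35.
AA: (27 − 35)²/35 = 64/35 = 1.829
Aa: (69 − 70)²/70 = 1/70 = 0.014
aa: (44 − 35)²/35 = 81/35 = 2.314
Sum = 4.16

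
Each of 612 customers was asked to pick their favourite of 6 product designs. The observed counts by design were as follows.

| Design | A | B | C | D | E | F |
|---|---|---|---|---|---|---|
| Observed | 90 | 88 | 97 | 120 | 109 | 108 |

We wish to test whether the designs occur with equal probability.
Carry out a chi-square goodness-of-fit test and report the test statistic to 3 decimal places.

Expected count for each of the 6 categories: 612/6 = 102.
cat         O        E   (O−E)²/E
A          90      102     1.4118
B          88      102     1.9216
C          97      102     0.2451
D         120      102     3.1765
E         109      102     0.4804
F         108      102     0.3529
Sum = 7.588

7.588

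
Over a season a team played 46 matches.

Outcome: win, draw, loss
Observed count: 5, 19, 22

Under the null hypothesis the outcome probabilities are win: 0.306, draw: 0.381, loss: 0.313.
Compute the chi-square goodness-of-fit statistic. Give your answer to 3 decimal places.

Expected counts E_i = n·p_i: 46×0.306 = 14.076, 46×0.381 = 17.526, 46×0.313 = 14.398.
χ² = (5−14.076)²/14.076 + (19−17.526)²/17.526 + (22−14.398)²/14.398
   = 5.8521 + 0.1240 + 4.0138
Sum = 9.990

9.990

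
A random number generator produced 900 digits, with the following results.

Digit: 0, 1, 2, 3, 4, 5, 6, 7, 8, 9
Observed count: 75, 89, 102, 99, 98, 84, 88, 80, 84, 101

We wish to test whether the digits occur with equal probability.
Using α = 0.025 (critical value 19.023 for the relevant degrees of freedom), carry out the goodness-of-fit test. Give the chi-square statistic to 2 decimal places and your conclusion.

Under H₀ each category has probability 1/10, so each expected count is 900/10 = 90.
cat         O        E   (O−E)²/E
0          75       90      2.500
1          89       90      0.011
2         102       90      1.600
3          99       90      0.900
4          98       90      0.711
5          84       90      0.400
6          88       90      0.044
7          80       90      1.111
8          84       90      0.400
9         101       90      1.344
Sum = 9.02
df = 9. Since 9.02 < 19.023, we do not reject H₀.

9.02; do not reject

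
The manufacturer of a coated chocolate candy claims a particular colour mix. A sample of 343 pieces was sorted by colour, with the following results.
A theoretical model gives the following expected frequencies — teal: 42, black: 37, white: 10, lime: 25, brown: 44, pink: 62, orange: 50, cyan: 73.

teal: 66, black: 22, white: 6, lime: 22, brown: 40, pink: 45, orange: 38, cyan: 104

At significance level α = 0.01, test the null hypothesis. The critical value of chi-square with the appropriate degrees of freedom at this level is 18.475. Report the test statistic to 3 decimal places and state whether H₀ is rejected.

42.825; reject

teal: (66 − 42)²/42 = 576/42 = 13.7143
black: (22 − 37)²/37 = 225/37 = 6.0811
white: (6 − 10)²/10 = 16/10 = 1.6000
lime: (22 − 25)²/25 = 9/25 = 0.3600
brown: (40 − 44)²/44 = 16/44 = 0.3636
pink: (45 − 62)²/62 = 289/62 = 4.6613
orange: (38 − 50)²/50 = 144/50 = 2.8800
cyan: (104 − 73)²/73 = 961/73 = 13.1644
Sum = 42.825
df = 7. Since 42.825 > 18.475, we reject H₀.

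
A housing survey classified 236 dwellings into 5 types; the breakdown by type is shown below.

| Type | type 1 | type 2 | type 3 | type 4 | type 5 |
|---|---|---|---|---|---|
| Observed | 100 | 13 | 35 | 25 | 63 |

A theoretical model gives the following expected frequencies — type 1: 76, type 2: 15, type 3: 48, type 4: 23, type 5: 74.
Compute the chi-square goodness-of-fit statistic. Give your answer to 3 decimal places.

13.175

χ² = (100−76)²/76 + (13−15)²/15 + (35−48)²/48 + (25−23)²/23 + (63−74)²/74
   = 7.5789 + 0.2667 + 3.5208 + 0.1739 + 1.6351
Sum = 13.175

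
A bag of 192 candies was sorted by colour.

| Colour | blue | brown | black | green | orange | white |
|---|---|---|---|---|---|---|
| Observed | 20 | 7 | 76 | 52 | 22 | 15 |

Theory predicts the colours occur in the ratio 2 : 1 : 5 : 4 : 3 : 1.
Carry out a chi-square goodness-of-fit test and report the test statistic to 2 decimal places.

13.54

Ratio total = 16. Expected counts: 192×2/16 = 24, 192×1/16 = 12, 192×5/16 = 60, 192×4/16 = 48, 192×3/16 = 36, 192×1/16 = 12.
blue: (20 − 24)²/24 = 16/24 = 0.667
brown: (7 − 12)²/12 = 25/12 = 2.083
black: (76 − 60)²/60 = 256/60 = 4.267
green: (52 − 48)²/48 = 16/48 = 0.333
orange: (22 − 36)²/36 = 196/36 = 5.444
white: (15 − 12)²/12 = 9/12 = 0.750
Sum = 13.54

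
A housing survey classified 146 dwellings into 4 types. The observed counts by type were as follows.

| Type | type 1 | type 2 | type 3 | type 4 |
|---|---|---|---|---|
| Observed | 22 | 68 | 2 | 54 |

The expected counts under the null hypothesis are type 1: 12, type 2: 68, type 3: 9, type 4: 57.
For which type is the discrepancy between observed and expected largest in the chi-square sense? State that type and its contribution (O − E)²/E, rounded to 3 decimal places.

type 1, 8.333

cat         O        E   (O−E)²/E
type 1     22       12     8.3333
type 2     68       68     0.0000
type 3      2        9     5.4444
type 4     54       57     0.1579
The largest term is for type 1: 8.333.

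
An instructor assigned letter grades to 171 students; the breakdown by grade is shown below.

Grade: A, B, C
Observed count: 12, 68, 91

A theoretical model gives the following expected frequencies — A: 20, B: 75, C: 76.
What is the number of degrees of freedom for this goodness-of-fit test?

2

There are k = 3 categories and no parameters were estimated from the data, so df = 3 − 1 = 2.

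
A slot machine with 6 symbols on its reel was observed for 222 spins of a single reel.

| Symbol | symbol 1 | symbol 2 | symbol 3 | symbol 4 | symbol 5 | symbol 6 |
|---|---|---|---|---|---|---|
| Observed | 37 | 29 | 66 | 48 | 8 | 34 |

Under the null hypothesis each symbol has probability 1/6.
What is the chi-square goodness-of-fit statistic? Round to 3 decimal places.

50.703

Under H₀ each category has probability 1/6, so each expected count is 222/6 = 37.
cat           O        E   (O−E)²/E
symbol 1     37       37     0.0000
symbol 2     29       37     1.7297
symbol 3     66       37    22.7297
symbol 4     48       37     3.2703
symbol 5      8       37    22.7297
symbol 6     34       37     0.2432
Sum = 50.703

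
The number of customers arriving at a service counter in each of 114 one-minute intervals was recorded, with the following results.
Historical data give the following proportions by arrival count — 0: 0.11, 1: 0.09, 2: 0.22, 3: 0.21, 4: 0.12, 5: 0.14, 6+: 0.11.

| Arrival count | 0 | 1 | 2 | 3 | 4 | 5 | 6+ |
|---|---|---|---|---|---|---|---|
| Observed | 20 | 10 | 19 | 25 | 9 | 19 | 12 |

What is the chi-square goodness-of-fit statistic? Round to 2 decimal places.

Expected counts E_i = n·p_i: 114×0.11 = 12.54, 114×0.09 = 10.26, 114×0.22 = 25.08, 114×0.21 = 23.94, 114×0.12 = 13.68, 114×0.14 = 15.96, 114×0.11 = 12.54.
χ² = (20−12.54)²/12.54 + (10−10.26)²/10.26 + (19−25.08)²/25.08 + (25−23.94)²/23.94 + (9−13.68)²/13.68 + (19−15.96)²/15.96 + (12−12.54)²/12.54
   = 4.438 + 0.007 + 1.474 + 0.047 + 1.601 + 0.579 + 0.023
Sum = 8.17

8.17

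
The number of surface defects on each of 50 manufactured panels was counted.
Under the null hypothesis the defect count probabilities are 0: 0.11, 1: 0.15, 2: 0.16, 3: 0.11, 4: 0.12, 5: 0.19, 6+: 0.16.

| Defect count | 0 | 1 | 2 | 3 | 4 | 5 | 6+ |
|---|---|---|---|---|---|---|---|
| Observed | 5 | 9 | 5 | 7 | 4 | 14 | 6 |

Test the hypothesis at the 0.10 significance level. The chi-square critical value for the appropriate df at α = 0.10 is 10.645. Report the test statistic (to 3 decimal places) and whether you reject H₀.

5.178; do not reject

Expected counts E_i = n·p_i: 50×0.11 = 5.5, 50×0.15 = 7.5, 50×0.16 = 8, 50×0.11 = 5.5, 50×0.12 = 6, 50×0.19 = 9.5, 50×0.16 = 8.
cat         O        E   (O−E)²/E
0           5      5.5     0.0455
1           9      7.5     0.3000
2           5        8     1.1250
3           7      5.5     0.4091
4           4        6     0.6667
5          14      9.5     2.1316
6+          6        8     0.5000
Sum = 5.178
df = 6. Since 5.178 < 10.645, we do not reject H₀.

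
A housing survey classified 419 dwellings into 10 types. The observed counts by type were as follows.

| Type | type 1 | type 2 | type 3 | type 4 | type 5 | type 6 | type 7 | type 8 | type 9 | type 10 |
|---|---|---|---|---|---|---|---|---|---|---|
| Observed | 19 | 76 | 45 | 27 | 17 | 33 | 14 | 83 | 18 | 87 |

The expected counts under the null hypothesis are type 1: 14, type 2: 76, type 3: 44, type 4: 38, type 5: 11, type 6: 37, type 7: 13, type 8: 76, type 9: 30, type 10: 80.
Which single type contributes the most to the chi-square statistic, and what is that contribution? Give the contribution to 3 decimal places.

cat          O        E   (O−E)²/E
type 1      19       14     1.7857
type 2      76       76     0.0000
type 3      45       44     0.0227
type 4      27       38     3.1842
type 5      17       11     3.2727
type 6      33       37     0.4324
type 7      14       13     0.0769
type 8      83       76     0.6447
type 9      18       30     4.8000
type 10     87       80     0.6125
The largest term is for type 9: 4.800.

type 9, 4.800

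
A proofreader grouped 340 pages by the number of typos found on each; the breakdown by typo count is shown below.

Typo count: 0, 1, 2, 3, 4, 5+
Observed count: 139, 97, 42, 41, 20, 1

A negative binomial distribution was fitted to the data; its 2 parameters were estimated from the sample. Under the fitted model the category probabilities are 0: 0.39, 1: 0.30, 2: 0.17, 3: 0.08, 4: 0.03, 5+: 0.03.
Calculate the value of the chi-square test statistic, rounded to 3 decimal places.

29.588

Expected counts E_i = n·p_i: 340×0.39 = 132.6, 340×0.30 = 102, 340×0.17 = 57.8, 340×0.08 = 27.2, 340×0.03 = 10.2, 340×0.03 = 10.2.
cat         O        E   (O−E)²/E
0         139    132.6     0.3089
1          97      102     0.2451
2          42     57.8     4.3190
3          41     27.2     7.0015
4          20     10.2     9.4157
5+          1     10.2     8.2980
Sum = 29.588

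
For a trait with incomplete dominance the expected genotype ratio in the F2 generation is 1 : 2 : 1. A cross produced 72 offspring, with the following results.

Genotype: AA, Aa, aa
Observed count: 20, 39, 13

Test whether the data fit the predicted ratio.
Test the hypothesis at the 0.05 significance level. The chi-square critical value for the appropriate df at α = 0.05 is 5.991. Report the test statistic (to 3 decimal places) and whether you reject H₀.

Ratio total = 4. Expected counts: 72×1/4 = 18, 72×2/4 = 36, 72×1/4 = 18.
AA: (20 − 18)²/18 = 4/18 = 0.2222
Aa: (39 − 36)²/36 = 9/36 = 0.2500
aa: (13 − 18)²/18 = 25/18 = 1.3889
Sum = 1.861
df = 2. Since 1.861 < 5.991, we do not reject H₀.

1.861; do not reject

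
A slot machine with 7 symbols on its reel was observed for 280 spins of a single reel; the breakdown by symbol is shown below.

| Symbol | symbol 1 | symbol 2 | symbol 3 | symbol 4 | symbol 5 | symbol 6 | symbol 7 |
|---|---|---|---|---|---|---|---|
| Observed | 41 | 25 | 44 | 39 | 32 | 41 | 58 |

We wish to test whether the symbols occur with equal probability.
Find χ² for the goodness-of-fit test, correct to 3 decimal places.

15.800

Under H₀ each category has probability 1/7, so each expected count is 280/7 = 40.
symbol 1: (41 − 40)²/40 = 1/40 = 0.0250
symbol 2: (25 − 40)²/40 = 225/40 = 5.6250
symbol 3: (44 − 40)²/40 = 16/40 = 0.4000
symbol 4: (39 − 40)²/40 = 1/40 = 0.0250
symbol 5: (32 − 40)²/40 = 64/40 = 1.6000
symbol 6: (41 − 40)²/40 = 1/40 = 0.0250
symbol 7: (58 − 40)²/40 = 324/40 = 8.1000
Sum = 15.800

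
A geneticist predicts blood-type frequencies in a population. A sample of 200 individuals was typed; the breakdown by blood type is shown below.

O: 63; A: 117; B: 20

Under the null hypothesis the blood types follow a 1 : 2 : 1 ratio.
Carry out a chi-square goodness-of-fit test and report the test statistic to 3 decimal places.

Ratio total = 4. Expected counts: 200×1/4 = 50, 200×2/4 = 100, 200×1/4 = 50.
cat         O        E   (O−E)²/E
O          63       50     3.3800
A         117      100     2.8900
B          20       50    18.0000
Sum = 24.270

24.270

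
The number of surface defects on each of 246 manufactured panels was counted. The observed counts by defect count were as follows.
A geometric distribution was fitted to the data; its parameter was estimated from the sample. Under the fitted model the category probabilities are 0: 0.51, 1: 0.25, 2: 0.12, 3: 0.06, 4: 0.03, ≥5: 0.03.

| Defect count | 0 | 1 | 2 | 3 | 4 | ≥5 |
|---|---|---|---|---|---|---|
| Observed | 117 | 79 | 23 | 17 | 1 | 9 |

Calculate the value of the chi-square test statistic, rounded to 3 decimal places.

Expected counts E_i = n·p_i: 246×0.51 = 125.46, 246×0.25 = 61.5, 246×0.12 = 29.52, 246×0.06 = 14.76, 246×0.03 = 7.38, 246×0.03 = 7.38.
0: (117 − 125.46)²/125.46 = 71.5716/125.46 = 0.5705
1: (79 − 61.5)²/61.5 = 306.25/61.5 = 4.9797
2: (23 − 29.52)²/29.52 = 42.5104/29.52 = 1.4401
3: (17 − 14.76)²/14.76 = 5.0176/14.76 = 0.3399
4: (1 − 7.38)²/7.38 = 40.7044/7.38 = 5.5155
≥5: (9 − 7.38)²/7.38 = 2.6244/7.38 = 0.3556
Sum = 13.201

13.201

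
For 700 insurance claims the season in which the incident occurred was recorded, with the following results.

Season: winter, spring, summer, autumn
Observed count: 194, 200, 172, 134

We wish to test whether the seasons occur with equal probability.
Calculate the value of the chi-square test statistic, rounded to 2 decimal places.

15.29

Under H₀ each category has probability 1/4, so each expected count is 700/4 = 175.
χ² = (194−175)²/175 + (200−175)²/175 + (172−175)²/175 + (134−175)²/175
   = 2.063 + 3.571 + 0.051 + 9.606
Sum = 15.29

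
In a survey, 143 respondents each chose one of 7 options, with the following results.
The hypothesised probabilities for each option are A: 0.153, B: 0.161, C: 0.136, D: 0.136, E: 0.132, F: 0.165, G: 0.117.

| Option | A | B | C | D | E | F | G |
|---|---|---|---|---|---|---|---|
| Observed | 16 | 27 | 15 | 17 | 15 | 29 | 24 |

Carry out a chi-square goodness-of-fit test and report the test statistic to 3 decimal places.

Expected counts E_i = n·p_i: 143×0.153 = 21.879, 143×0.161 = 23.023, 143×0.136 = 19.448, 143×0.136 = 19.448, 143×0.132 = 18.876, 143×0.165 = 23.595, 143×0.117 = 16.731.
cat         O        E   (O−E)²/E
A          16   21.879     1.5797
B          27   23.023     0.6870
C          15   19.448     1.0173
D          17   19.448     0.3081
E          15   18.876     0.7959
F          29   23.595     1.2381
G          24   16.731     3.1581
Sum = 8.784

8.784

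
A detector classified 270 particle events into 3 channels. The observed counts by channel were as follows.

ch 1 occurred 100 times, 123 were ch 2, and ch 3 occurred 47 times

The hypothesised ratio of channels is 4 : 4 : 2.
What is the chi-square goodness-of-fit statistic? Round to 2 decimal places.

3.58

Ratio total = 10. Expected counts: 270×4/10 = 108, 270×4/10 = 108, 270×2/10 = 54.
χ² = (100−108)²/108 + (123−108)²/108 + (47−54)²/54
   = 0.593 + 2.083 + 0.907
Sum = 3.58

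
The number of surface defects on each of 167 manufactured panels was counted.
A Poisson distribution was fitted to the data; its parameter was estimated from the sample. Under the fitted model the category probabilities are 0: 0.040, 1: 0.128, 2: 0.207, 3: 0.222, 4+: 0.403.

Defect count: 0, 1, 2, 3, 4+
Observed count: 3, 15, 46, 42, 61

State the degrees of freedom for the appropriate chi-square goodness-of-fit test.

There are k = 5 categories and 1 parameter estimated from the data, so df = 5 − 1 − 1 = 3.

3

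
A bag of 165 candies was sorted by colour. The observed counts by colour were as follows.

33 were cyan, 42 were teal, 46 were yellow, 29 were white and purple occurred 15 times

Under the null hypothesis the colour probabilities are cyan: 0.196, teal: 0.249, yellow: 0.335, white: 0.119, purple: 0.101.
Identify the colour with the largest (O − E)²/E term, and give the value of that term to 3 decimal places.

white, 4.467

Expected counts E_i = n·p_i: 165×0.196 = 32.34, 165×0.249 = 41.085, 165×0.335 = 55.275, 165×0.119 = 19.635, 165×0.101 = 16.665.
cat         O        E   (O−E)²/E
cyan       33    32.34     0.0135
teal       42   41.085     0.0204
yellow     46   55.275     1.5563
white      29   19.635     4.4667
purple     15   16.665     0.1664
The largest term is for white: 4.467.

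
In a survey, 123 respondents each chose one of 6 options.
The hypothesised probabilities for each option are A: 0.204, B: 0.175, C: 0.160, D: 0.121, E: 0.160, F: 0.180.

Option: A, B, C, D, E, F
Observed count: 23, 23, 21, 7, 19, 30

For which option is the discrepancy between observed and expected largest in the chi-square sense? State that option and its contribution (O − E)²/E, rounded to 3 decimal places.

Expected counts E_i = n·p_i: 123×0.204 = 25.092, 123×0.175 = 21.525, 123×0.160 = 19.68, 123×0.121 = 14.883, 123×0.160 = 19.68, 123×0.180 = 22.14.
A: (23 − 25.092)²/25.092 = 4.376464/25.092 = 0.1744
B: (23 − 21.525)²/21.525 = 2.175625/21.525 = 0.1011
C: (21 − 19.68)²/19.68 = 1.7424/19.68 = 0.0885
D: (7 − 14.883)²/14.883 = 62.141689/14.883 = 4.1753
E: (19 − 19.68)²/19.68 = 0.4624/19.68 = 0.0235
F: (30 − 22.14)²/22.14 = 61.7796/22.14 = 2.7904
The largest term is for D: 4.175.

D, 4.175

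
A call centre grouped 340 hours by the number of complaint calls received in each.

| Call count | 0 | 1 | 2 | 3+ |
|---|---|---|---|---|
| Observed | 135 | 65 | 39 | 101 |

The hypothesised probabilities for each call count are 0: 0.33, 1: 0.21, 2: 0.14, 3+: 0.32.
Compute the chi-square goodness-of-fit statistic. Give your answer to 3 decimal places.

7.320

Expected counts E_i = n·p_i: 340×0.33 = 112.2, 340×0.21 = 71.4, 340×0.14 = 47.6, 340×0.32 = 108.8.
0: (135 − 112.2)²/112.2 = 519.84/112.2 = 4.6332
1: (65 − 71.4)²/71.4 = 40.96/71.4 = 0.5737
2: (39 − 47.6)²/47.6 = 73.96/47.6 = 1.5538
3+: (101 − 108.8)²/108.8 = 60.84/108.8 = 0.5592
Sum = 7.320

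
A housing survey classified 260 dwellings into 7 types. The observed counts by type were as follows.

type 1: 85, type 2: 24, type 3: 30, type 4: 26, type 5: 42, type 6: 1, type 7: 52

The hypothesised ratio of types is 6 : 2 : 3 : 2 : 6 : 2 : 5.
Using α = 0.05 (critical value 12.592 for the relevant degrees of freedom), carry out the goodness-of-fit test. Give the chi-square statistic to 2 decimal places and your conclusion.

Ratio total = 26. Expected counts: 260×6/26 = 60, 260×2/26 = 20, 260×3/26 = 30, 260×2/26 = 20, 260×6/26 = 60, 260×2/26 = 20, 260×5/26 = 50.
type 1: (85 − 60)²/60 = 625/60 = 10.417
type 2: (24 − 20)²/20 = 16/20 = 0.800
type 3: (30 − 30)²/30 = 0/30 = 0.000
type 4: (26 − 20)²/20 = 36/20 = 1.800
type 5: (42 − 60)²/60 = 324/60 = 5.400
type 6: (1 − 20)²/20 = 361/20 = 18.050
type 7: (52 − 50)²/50 = 4/50 = 0.080
Sum = 36.55
df = 6. Since 36.55 > 12.592, we reject H₀.

36.55; reject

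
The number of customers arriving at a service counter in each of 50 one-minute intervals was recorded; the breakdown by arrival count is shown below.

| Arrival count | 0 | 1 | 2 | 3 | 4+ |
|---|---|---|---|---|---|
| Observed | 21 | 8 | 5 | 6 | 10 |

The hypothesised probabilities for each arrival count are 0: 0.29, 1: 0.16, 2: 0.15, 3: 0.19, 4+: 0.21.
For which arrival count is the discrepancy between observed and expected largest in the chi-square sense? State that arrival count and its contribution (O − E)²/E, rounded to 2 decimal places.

0, 2.91

Expected counts E_i = n·p_i: 50×0.29 = 14.5, 50×0.16 = 8, 50×0.15 = 7.5, 50×0.19 = 9.5, 50×0.21 = 10.5.
0: (21 − 14.5)²/14.5 = 42.25/14.5 = 2.914
1: (8 − 8)²/8 = 0/8 = 0.000
2: (5 − 7.5)²/7.5 = 6.25/7.5 = 0.833
3: (6 − 9.5)²/9.5 = 12.25/9.5 = 1.289
4+: (10 − 10.5)²/10.5 = 0.25/10.5 = 0.024
The largest term is for 0: 2.91.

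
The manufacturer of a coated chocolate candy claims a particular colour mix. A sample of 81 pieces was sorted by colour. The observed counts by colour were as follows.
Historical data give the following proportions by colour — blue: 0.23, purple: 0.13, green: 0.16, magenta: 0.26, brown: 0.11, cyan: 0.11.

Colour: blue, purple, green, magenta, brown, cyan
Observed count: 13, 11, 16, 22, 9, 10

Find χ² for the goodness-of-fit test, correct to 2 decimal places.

Expected counts E_i = n·p_i: 81×0.23 = 18.63, 81×0.13 = 10.53, 81×0.16 = 12.96, 81×0.26 = 21.06, 81×0.11 = 8.91, 81×0.11 = 8.91.
blue: (13 − 18.63)²/18.63 = 31.6969/18.63 = 1.701
purple: (11 − 10.53)²/10.53 = 0.2209/10.53 = 0.021
green: (16 − 12.96)²/12.96 = 9.2416/12.96 = 0.713
magenta: (22 − 21.06)²/21.06 = 0.8836/21.06 = 0.042
brown: (9 − 8.91)²/8.91 = 0.0081/8.91 = 0.001
cyan: (10 − 8.91)²/8.91 = 1.1881/8.91 = 0.133
Sum = 2.61

2.61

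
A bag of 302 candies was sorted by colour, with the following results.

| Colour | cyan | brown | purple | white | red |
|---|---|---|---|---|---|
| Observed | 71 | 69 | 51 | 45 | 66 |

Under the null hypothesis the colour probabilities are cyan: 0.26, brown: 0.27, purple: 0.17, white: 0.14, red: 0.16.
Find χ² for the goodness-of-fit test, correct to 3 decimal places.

Expected counts E_i = n·p_i: 302×0.26 = 78.52, 302×0.27 = 81.54, 302×0.17 = 51.34, 302×0.14 = 42.28, 302×0.16 = 48.32.
cat         O        E   (O−E)²/E
cyan       71    78.52     0.7202
brown      69    81.54     1.9285
purple     51    51.34     0.0023
white      45    42.28     0.1750
red        66    48.32     6.4690
Sum = 9.295

9.295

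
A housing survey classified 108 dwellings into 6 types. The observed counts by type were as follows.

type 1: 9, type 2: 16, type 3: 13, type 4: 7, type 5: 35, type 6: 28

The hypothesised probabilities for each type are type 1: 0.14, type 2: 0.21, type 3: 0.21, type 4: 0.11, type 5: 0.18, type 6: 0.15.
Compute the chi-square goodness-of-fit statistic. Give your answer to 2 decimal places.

Expected counts E_i = n·p_i: 108×0.14 = 15.12, 108×0.21 = 22.68, 108×0.21 = 22.68, 108×0.11 = 11.88, 108×0.18 = 19.44, 108×0.15 = 16.2.
χ² = (9−15.12)²/15.12 + (16−22.68)²/22.68 + (13−22.68)²/22.68 + (7−11.88)²/11.88 + (35−19.44)²/19.44 + (28−16.2)²/16.2
   = 2.477 + 1.967 + 4.131 + 2.005 + 12.454 + 8.595
Sum = 31.63

31.63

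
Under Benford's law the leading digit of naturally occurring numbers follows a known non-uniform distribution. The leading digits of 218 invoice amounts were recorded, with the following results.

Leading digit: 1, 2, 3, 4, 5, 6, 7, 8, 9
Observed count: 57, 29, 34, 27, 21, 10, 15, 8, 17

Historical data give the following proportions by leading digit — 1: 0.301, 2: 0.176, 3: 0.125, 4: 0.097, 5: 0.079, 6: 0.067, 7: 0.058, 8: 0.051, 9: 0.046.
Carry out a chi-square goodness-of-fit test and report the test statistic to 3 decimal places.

15.154

Expected counts E_i = n·p_i: 218×0.301 = 65.618, 218×0.176 = 38.368, 218×0.125 = 27.25, 218×0.097 = 21.146, 218×0.079 = 17.222, 218×0.067 = 14.606, 218×0.058 = 12.644, 218×0.051 = 11.118, 218×0.046 = 10.028.
χ² = (57−65.618)²/65.618 + (29−38.368)²/38.368 + (34−27.25)²/27.25 + (27−21.146)²/21.146 + (21−17.222)²/17.222 + (10−14.606)²/14.606 + (15−12.644)²/12.644 + (8−11.118)²/11.118 + (17−10.028)²/10.028
   = 1.1319 + 2.2873 + 1.6720 + 1.6206 + 0.8288 + 1.4525 + 0.4390 + 0.8744 + 4.8473
Sum = 15.154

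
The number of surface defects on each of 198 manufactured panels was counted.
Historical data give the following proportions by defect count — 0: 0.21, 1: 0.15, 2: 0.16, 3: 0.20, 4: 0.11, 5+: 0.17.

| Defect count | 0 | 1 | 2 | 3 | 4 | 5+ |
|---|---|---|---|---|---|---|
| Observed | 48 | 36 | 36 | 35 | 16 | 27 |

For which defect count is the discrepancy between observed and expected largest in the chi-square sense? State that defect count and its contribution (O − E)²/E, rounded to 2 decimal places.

4, 1.53

Expected counts E_i = n·p_i: 198×0.21 = 41.58, 198×0.15 = 29.7, 198×0.16 = 31.68, 198×0.20 = 39.6, 198×0.11 = 21.78, 198×0.17 = 33.66.
0: (48 − 41.58)²/41.58 = 41.2164/41.58 = 0.991
1: (36 − 29.7)²/29.7 = 39.69/29.7 = 1.336
2: (36 − 31.68)²/31.68 = 18.6624/31.68 = 0.589
3: (35 − 39.6)²/39.6 = 21.16/39.6 = 0.534
4: (16 − 21.78)²/21.78 = 33.4084/21.78 = 1.534
5+: (27 − 33.66)²/33.66 = 44.3556/33.66 = 1.318
The largest term is for 4: 1.53.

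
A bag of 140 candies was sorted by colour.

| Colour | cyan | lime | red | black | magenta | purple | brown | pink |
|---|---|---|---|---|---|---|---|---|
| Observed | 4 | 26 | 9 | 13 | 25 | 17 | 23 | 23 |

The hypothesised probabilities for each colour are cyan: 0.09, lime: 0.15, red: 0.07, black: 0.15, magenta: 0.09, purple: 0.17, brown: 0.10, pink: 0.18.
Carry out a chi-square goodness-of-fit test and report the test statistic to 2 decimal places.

30.30

Expected counts E_i = n·p_i: 140×0.09 = 12.6, 140×0.15 = 21, 140×0.07 = 9.8, 140×0.15 = 21, 140×0.09 = 12.6, 140×0.17 = 23.8, 140×0.10 = 14, 140×0.18 = 25.2.
cyan: (4 − 12.6)²/12.6 = 73.96/12.6 = 5.870
lime: (26 − 21)²/21 = 25/21 = 1.190
red: (9 − 9.8)²/9.8 = 0.64/9.8 = 0.065
black: (13 − 21)²/21 = 64/21 = 3.048
magenta: (25 − 12.6)²/12.6 = 153.76/12.6 = 12.203
purple: (17 − 23.8)²/23.8 = 46.24/23.8 = 1.943
brown: (23 − 14)²/14 = 81/14 = 5.786
pink: (23 − 25.2)²/25.2 = 4.84/25.2 = 0.192
Sum = 30.30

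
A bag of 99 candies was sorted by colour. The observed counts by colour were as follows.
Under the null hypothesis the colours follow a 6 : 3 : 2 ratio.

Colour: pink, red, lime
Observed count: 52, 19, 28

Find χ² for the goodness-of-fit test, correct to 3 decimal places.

8.000

Ratio total = 11. Expected counts: 99×6/11 = 54, 99×3/11 = 27, 99×2/11 = 18.
χ² = (52−54)²/54 + (19−27)²/27 + (28−18)²/18
   = 0.0741 + 2.3704 + 5.5556
Sum = 8.000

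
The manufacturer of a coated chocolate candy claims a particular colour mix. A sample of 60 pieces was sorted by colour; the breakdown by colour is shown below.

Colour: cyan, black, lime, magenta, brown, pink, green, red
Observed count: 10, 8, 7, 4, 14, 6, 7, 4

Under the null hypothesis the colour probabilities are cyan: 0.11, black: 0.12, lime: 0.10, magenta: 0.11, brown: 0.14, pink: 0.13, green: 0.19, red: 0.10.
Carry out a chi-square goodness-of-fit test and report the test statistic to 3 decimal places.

Expected counts E_i = n·p_i: 60×0.11 = 6.6, 60×0.12 = 7.2, 60×0.10 = 6, 60×0.11 = 6.6, 60×0.14 = 8.4, 60×0.13 = 7.8, 60×0.19 = 11.4, 60×0.10 = 6.
cyan: (10 − 6.6)²/6.6 = 11.56/6.6 = 1.7515
black: (8 − 7.2)²/7.2 = 0.64/7.2 = 0.0889
lime: (7 − 6)²/6 = 1/6 = 0.1667
magenta: (4 − 6.6)²/6.6 = 6.76/6.6 = 1.0242
brown: (14 − 8.4)²/8.4 = 31.36/8.4 = 3.7333
pink: (6 − 7.8)²/7.8 = 3.24/7.8 = 0.4154
green: (7 − 11.4)²/11.4 = 19.36/11.4 = 1.6982
red: (4 − 6)²/6 = 4/6 = 0.6667
Sum = 9.545

9.545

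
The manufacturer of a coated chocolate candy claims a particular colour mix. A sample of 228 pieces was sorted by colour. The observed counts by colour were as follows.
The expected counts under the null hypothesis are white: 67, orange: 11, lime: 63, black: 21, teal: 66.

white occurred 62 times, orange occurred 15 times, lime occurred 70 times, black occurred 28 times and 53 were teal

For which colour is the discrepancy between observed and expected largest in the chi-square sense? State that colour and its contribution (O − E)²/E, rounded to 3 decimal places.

teal, 2.561

cat         O        E   (O−E)²/E
white      62       67     0.3731
orange     15       11     1.4545
lime       70       63     0.7778
black      28       21     2.3333
teal       53       66     2.5606
The largest term is for teal: 2.561.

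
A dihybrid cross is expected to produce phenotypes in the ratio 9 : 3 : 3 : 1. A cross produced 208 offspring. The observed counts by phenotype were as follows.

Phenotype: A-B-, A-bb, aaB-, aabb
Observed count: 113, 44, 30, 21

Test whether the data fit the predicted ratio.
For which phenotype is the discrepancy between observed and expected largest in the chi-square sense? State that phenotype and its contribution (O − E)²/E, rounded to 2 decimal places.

Ratio total = 16. Expected counts: 208×9/16 = 117, 208×3/16 = 39, 208×3/16 = 39, 208×1/16 = 13.
cat         O        E   (O−E)²/E
A-B-      113      117      0.137
A-bb       44       39      0.641
aaB-       30       39      2.077
aabb       21       13      4.923
The largest term is for aabb: 4.92.

aabb, 4.92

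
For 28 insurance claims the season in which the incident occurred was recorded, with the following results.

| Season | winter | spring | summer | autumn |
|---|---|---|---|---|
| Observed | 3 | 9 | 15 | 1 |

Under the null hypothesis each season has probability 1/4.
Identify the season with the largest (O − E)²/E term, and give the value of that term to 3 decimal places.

Under H₀ each category has probability 1/4, so each expected count is 28/4 = 7.
winter: (3 − 7)²/7 = 16/7 = 2.2857
spring: (9 − 7)²/7 = 4/7 = 0.5714
summer: (15 − 7)²/7 = 64/7 = 9.1429
autumn: (1 − 7)²/7 = 36/7 = 5.1429
The largest term is for summer: 9.143.

summer, 9.143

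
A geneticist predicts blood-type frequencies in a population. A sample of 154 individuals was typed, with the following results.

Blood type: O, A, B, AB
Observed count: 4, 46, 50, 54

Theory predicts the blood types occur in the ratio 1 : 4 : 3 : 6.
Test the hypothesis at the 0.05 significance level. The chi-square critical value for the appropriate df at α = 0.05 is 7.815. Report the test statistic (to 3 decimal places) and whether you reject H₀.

15.485; reject

Ratio total = 14. Expected counts: 154×1/14 = 11, 154×4/14 = 44, 154×3/14 = 33, 154×6/14 = 66.
O: (4 − 11)²/11 = 49/11 = 4.4545
A: (46 − 44)²/44 = 4/44 = 0.0909
B: (50 − 33)²/33 = 289/33 = 8.7576
AB: (54 − 66)²/66 = 144/66 = 2.1818
Sum = 15.485
df = 3. Since 15.485 > 7.815, we reject H₀.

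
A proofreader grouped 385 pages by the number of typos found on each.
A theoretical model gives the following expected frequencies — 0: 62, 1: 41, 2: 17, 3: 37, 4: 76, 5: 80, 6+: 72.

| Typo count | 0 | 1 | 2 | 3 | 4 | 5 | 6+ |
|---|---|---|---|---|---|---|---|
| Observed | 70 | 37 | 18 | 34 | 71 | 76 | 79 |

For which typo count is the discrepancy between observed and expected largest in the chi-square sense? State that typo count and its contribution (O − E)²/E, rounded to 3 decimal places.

cat         O        E   (O−E)²/E
0          70       62     1.0323
1          37       41     0.3902
2          18       17     0.0588
3          34       37     0.2432
4          71       76     0.3289
5          76       80     0.2000
6+         79       72     0.6806
The largest term is for 0: 1.032.

0, 1.032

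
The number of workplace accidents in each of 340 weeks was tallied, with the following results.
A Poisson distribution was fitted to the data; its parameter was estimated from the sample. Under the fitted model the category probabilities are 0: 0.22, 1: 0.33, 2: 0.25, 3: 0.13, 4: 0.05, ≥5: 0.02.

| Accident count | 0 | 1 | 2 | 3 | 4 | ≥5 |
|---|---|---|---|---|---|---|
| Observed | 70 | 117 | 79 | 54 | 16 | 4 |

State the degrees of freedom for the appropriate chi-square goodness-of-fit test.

4

There are k = 6 categories and 1 parameter estimated from the data, so df = 6 − 1 − 1 = 4.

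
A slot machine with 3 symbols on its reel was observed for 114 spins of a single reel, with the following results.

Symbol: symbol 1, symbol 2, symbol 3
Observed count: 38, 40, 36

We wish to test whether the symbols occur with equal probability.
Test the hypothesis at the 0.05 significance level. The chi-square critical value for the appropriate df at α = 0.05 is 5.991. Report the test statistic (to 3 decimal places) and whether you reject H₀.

Expected count for each of the 3 categories: 114/3 = 38.
cat           O        E   (O−E)²/E
symbol 1     38       38     0.0000
symbol 2     40       38     0.1053
symbol 3     36       38     0.1053
Sum = 0.211
df = 2. Since 0.211 < 5.991, we do not reject H₀.

0.211; do not reject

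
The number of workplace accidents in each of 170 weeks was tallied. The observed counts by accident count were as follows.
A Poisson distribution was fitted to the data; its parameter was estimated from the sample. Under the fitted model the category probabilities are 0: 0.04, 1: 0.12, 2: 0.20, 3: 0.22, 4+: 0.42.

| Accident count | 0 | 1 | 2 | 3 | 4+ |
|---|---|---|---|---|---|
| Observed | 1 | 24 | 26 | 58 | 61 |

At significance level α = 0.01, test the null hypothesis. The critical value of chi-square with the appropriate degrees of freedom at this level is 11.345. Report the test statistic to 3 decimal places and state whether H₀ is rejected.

20.326; reject

Expected counts E_i = n·p_i: 170×0.04 = 6.8, 170×0.12 = 20.4, 170×0.20 = 34, 170×0.22 = 37.4, 170×0.42 = 71.4.
cat         O        E   (O−E)²/E
0           1      6.8     4.9471
1          24     20.4     0.6353
2          26       34     1.8824
3          58     37.4    11.3465
4+         61     71.4     1.5148
Sum = 20.326
df = 3. Since 20.326 > 11.345, we reject H₀.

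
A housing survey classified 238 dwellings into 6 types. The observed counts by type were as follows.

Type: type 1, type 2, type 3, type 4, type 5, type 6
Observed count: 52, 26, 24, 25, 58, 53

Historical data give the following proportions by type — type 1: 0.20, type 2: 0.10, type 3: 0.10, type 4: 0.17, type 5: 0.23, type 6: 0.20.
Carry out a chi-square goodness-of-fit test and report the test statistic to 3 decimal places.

7.326

Expected counts E_i = n·p_i: 238×0.20 = 47.6, 238×0.10 = 23.8, 238×0.10 = 23.8, 238×0.17 = 40.46, 238×0.23 = 54.74, 238×0.20 = 47.6.
cat         O        E   (O−E)²/E
type 1     52     47.6     0.4067
type 2     26     23.8     0.2034
type 3     24     23.8     0.0017
type 4     25    40.46     5.9074
type 5     58    54.74     0.1941
type 6     53     47.6     0.6126
Sum = 7.326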